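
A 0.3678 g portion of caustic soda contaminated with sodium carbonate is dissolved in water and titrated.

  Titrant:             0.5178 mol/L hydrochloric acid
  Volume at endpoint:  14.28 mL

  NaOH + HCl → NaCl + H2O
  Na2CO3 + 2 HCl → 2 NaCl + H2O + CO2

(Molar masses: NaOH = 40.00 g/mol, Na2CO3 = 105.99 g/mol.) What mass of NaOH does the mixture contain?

n(HCl) = 0.01428 × 0.5178 = 7.394 × 10^-3 mol
Let x = n(NaOH), y = n(Na2CO3).
Titrant: 1x + 2y = 7.394 × 10^-3;  mass: 40.00x + 105.99y = 0.3678
Solving, x = 1.851 × 10^-3 mol, y = 2.772 × 10^-3 mol
mass of NaOH = 1.851 × 10^-3 × 40.00 = 0.07404 g

0.07404 g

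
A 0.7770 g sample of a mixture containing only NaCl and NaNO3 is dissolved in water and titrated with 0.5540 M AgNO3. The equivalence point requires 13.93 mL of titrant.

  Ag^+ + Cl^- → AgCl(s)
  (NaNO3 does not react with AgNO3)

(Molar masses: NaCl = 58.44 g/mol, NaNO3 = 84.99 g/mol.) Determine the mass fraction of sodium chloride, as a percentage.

n(AgNO3) = 0.01393 × 0.5540 = 7.717 × 10^-3 mol
Let x = n(NaCl), y = n(NaNO3).
Titrant: 1x = 7.717 × 10^-3;  mass: 58.44x + 84.99y = 0.7770
Solving, x = 7.717 × 10^-3 mol, y = 3.836 × 10^-3 mol
mass of NaCl = 7.717 × 10^-3 × 58.44 = 0.4510 g
% NaCl = 0.4510 / 0.7770 × 100 = 58.04 %

58.04 %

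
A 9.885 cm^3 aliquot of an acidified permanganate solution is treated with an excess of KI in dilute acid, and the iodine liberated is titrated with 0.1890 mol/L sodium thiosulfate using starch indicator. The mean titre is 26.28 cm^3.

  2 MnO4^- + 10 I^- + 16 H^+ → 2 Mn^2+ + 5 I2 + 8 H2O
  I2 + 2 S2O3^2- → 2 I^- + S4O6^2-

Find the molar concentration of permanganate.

0.1005 mol/L

n(S2O3^2-) = 0.02628 × 0.1890 = 4.967 × 10^-3 mol
n(I2) = n(S2O3^2-)/2 = 2.483 × 10^-3 mol
From the 2:5 ratio, n(MnO4^-) in the aliquot = 2/5 × 2.483 × 10^-3 = 9.934 × 10^-4 mol
[MnO4^-] = 9.934 × 10^-4 / 0.009885 = 0.1005 mol/L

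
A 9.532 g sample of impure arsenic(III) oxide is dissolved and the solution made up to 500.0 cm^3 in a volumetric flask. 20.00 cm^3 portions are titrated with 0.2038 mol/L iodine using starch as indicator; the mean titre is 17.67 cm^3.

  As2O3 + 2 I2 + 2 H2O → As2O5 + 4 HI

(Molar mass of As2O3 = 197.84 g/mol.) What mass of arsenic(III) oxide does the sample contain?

n(I2) per titration = 0.01767 × 0.2038 = 3.601 × 10^-3 mol
From the 1:2 ratio, n(As2O3) in each aliquot = 1/2 × 3.601 × 10^-3 = 1.801 × 10^-3 mol
n(As2O3) in the whole flask = 1.801 × 10^-3 × 500.0/20.00 = 0.04501 mol
mass of As2O3 = 0.04501 × 197.84 = 8.906 g

8.906 g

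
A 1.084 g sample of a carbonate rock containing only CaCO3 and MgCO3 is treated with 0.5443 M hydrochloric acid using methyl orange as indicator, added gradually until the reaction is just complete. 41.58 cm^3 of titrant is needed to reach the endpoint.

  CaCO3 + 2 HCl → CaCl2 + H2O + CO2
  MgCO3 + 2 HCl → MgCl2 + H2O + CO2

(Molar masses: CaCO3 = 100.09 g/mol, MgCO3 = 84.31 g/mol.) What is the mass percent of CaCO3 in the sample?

n(HCl) = 0.04158 × 0.5443 = 0.02263 mol
Let x = n(CaCO3), y = n(MgCO3).
Titrant: 2x + 2y = 0.02263;  mass: 100.09x + 84.31y = 1.084
Solving, x = 8.235 × 10^-3 mol, y = 3.081 × 10^-3 mol
mass of CaCO3 = 8.235 × 10^-3 × 100.09 = 0.8242 g
% CaCO3 = 0.8242 / 1.084 × 100 = 76.04 %

76.04 %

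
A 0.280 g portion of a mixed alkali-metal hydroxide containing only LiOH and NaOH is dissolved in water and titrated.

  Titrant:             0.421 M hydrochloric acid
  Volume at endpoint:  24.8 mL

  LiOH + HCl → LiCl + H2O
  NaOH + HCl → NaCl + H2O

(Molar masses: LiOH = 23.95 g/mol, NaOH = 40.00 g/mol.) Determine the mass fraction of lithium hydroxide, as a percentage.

73.3 %

n(HCl) = 0.0248 × 0.421 = 0.0104 mol
Let x = n(LiOH), y = n(NaOH).
Titrant: 1x + 1y = 0.0104;  mass: 23.95x + 40.00y = 0.280
Solving, x = 8.58 × 10^-3 mol, y = 1.87 × 10^-3 mol
mass of LiOH = 8.58 × 10^-3 × 23.95 = 0.205 g
% LiOH = 0.205 / 0.280 × 100 = 73.3 %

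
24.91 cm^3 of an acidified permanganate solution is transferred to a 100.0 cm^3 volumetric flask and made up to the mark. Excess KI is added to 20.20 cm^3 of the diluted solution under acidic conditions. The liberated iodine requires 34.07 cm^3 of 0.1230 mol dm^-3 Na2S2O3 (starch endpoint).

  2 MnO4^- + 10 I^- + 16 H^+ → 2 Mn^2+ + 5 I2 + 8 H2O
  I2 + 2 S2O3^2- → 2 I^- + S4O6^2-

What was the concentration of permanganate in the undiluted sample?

0.1666 mol/L

n(S2O3^2-) = 0.03407 × 0.1230 = 4.191 × 10^-3 mol
n(I2) = n(S2O3^2-)/2 = 2.095 × 10^-3 mol
From the 2:5 ratio, n(MnO4^-) in the aliquot = 2/5 × 2.095 × 10^-3 = 8.381 × 10^-4 mol
[MnO4^-]_dilute = 8.381 × 10^-4 / 0.02020 = 0.04149 mol/L
[MnO4^-]_original = 0.04149 × 100.0/24.91 = 0.1666 mol/L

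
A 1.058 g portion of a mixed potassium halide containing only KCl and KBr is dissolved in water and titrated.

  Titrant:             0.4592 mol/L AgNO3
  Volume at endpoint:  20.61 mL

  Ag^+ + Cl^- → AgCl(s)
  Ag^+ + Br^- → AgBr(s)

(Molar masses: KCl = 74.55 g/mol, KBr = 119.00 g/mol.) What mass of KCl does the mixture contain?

0.1144 g

n(AgNO3) = 0.02061 × 0.4592 = 9.464 × 10^-3 mol
Let x = n(KCl), y = n(KBr).
Titrant: 1x + 1y = 9.464 × 10^-3;  mass: 74.55x + 119.00y = 1.058
Solving, x = 1.535 × 10^-3 mol, y = 7.929 × 10^-3 mol
mass of KCl = 1.535 × 10^-3 × 74.55 = 0.1144 g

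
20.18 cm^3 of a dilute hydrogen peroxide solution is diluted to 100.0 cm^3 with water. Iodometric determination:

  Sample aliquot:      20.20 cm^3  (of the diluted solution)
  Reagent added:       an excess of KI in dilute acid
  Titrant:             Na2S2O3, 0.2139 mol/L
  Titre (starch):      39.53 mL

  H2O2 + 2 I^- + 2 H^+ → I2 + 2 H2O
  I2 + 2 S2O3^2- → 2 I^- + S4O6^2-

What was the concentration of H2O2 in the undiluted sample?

n(S2O3^2-) = 0.03953 × 0.2139 = 8.455 × 10^-3 mol
n(I2) = n(S2O3^2-)/2 = 4.228 × 10^-3 mol
n(H2O2) in the aliquot = 4.228 × 10^-3 mol (1:1 ratio)
[H2O2]_dilute = 4.228 × 10^-3 / 0.02020 = 0.2093 mol/L
[H2O2]_original = 0.2093 × 100.0/20.18 = 1.037 mol/L

1.037 mol/L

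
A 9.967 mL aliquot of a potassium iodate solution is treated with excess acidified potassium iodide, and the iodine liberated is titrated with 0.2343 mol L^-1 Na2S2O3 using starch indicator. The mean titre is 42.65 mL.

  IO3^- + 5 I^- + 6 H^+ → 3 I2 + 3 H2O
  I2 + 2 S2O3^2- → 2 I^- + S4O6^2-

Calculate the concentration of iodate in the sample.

0.1671 mol/L

n(S2O3^2-) = 0.04265 × 0.2343 = 9.993 × 10^-3 mol
n(I2) = n(S2O3^2-)/2 = 4.996 × 10^-3 mol
From the 1:3 ratio, n(IO3^-) in the aliquot = 1/3 × 4.996 × 10^-3 = 1.665 × 10^-3 mol
[IO3^-] = 1.665 × 10^-3 / 0.009967 = 0.1671 mol/L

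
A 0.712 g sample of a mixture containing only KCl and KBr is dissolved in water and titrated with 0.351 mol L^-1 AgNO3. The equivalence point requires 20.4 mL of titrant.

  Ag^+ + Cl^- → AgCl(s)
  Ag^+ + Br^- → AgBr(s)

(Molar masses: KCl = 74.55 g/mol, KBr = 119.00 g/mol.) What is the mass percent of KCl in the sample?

33.0 %

n(AgNO3) = 0.0204 × 0.351 = 7.16 × 10^-3 mol
Let x = n(KCl), y = n(KBr).
Titrant: 1x + 1y = 7.16 × 10^-3;  mass: 74.55x + 119.00y = 0.712
Solving, x = 3.15 × 10^-3 mol, y = 4.01 × 10^-3 mol
mass of KCl = 3.15 × 10^-3 × 74.55 = 0.235 g
% KCl = 0.235 / 0.712 × 100 = 33.0 %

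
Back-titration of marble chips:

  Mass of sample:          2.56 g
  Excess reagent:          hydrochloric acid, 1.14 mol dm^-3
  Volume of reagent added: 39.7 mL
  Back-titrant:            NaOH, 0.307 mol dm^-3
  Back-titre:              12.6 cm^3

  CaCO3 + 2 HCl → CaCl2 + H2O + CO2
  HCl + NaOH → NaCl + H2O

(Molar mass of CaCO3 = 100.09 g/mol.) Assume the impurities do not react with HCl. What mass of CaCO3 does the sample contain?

2.07 g

n(HCl) added = 0.0397 × 1.14 = 0.0453 mol
n(NaOH) used in back-titration = 0.0126 × 0.307 = 3.87 × 10^-3 mol
n(HCl) left over = 3.87 × 10^-3 mol (1:1 ratio)
n(HCl) consumed by analyte = 0.0453 − 3.87 × 10^-3 = 0.0414 mol
From the 1:2 ratio, n(CaCO3) = 1/2 × 0.0414 = 0.0207 mol
mass of CaCO3 = 0.0207 × 100.09 = 2.07 g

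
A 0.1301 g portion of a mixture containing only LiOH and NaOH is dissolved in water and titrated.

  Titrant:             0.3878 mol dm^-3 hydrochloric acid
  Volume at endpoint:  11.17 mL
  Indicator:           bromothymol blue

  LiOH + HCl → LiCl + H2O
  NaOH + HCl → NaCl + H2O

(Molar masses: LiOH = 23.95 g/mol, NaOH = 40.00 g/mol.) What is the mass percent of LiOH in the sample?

n(HCl) = 0.01117 × 0.3878 = 4.332 × 10^-3 mol
Let x = n(LiOH), y = n(NaOH).
Titrant: 1x + 1y = 4.332 × 10^-3;  mass: 23.95x + 40.00y = 0.1301
Solving, x = 2.690 × 10^-3 mol, y = 1.642 × 10^-3 mol
mass of LiOH = 2.690 × 10^-3 × 23.95 = 0.06442 g
% LiOH = 0.06442 / 0.1301 × 100 = 49.51 %

49.51 %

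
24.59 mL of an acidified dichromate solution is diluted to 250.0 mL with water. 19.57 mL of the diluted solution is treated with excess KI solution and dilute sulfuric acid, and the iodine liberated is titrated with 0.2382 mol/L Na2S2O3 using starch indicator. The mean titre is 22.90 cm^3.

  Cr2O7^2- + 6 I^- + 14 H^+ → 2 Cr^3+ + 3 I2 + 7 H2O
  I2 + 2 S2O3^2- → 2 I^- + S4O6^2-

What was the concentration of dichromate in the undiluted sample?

n(S2O3^2-) = 0.02290 × 0.2382 = 5.455 × 10^-3 mol
n(I2) = n(S2O3^2-)/2 = 2.727 × 10^-3 mol
From the 1:3 ratio, n(Cr2O7^2-) in the aliquot = 1/3 × 2.727 × 10^-3 = 9.091 × 10^-4 mol
[Cr2O7^2-]_dilute = 9.091 × 10^-4 / 0.01957 = 0.04646 mol/L
[Cr2O7^2-]_original = 0.04646 × 250.0/24.59 = 0.4723 mol/L

0.4723 mol/L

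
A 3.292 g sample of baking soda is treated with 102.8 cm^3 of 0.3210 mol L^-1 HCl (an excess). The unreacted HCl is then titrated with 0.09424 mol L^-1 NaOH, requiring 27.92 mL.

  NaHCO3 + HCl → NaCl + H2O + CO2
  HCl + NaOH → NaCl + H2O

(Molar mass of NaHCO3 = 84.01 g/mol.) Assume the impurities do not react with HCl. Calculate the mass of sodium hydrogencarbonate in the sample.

2.551 g

n(HCl) added = 0.1028 × 0.3210 = 0.03300 mol
n(NaOH) used in back-titration = 0.02792 × 0.09424 = 2.631 × 10^-3 mol
n(HCl) left over = 2.631 × 10^-3 mol (1:1 ratio)
n(HCl) consumed by analyte = 0.03300 − 2.631 × 10^-3 = 0.03037 mol
n(NaHCO3) = 0.03037 mol (1:1 ratio)
mass of NaHCO3 = 0.03037 × 84.01 = 2.551 g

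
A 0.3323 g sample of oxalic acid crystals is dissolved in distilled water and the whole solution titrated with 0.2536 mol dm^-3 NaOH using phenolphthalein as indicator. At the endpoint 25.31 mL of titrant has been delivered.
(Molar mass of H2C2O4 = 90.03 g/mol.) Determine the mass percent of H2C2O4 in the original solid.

H2C2O4 + 2 NaOH → Na2C2O4 + 2 H2O
n(NaOH) = 0.02531 L × 0.2536 mol/L = 6.419 × 10^-3 mol
From the 1:2 ratio, n(H2C2O4) = 1/2 × 6.419 × 10^-3 = 3.209 × 10^-3 mol
mass of H2C2O4 = 3.209 × 10^-3 × 90.03 g/mol = 0.2889 g
% H2C2O4 = 0.2889 / 0.3323 × 100 = 86.95 %

86.95 %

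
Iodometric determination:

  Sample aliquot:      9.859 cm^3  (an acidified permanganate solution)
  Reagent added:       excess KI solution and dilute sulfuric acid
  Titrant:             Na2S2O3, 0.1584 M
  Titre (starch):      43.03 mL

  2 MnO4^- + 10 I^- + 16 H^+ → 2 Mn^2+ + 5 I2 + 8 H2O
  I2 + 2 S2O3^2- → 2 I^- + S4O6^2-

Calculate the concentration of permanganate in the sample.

0.1383 M

n(S2O3^2-) = 0.04303 × 0.1584 = 6.816 × 10^-3 mol
n(I2) = n(S2O3^2-)/2 = 3.408 × 10^-3 mol
From the 2:5 ratio, n(MnO4^-) in the aliquot = 2/5 × 3.408 × 10^-3 = 1.363 × 10^-3 mol
[MnO4^-] = 1.363 × 10^-3 / 0.009859 = 0.1383 mol/L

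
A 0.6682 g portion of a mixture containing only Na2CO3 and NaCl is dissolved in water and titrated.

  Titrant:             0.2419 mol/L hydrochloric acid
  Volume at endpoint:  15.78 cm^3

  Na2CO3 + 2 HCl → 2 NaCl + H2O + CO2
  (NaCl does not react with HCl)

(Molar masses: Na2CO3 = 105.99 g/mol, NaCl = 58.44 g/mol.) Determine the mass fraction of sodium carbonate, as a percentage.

n(HCl) = 0.01578 × 0.2419 = 3.817 × 10^-3 mol
Let x = n(Na2CO3), y = n(NaCl).
Titrant: 2x = 3.817 × 10^-3;  mass: 105.99x + 58.44y = 0.6682
Solving, x = 1.909 × 10^-3 mol, y = 7.972 × 10^-3 mol
mass of Na2CO3 = 1.909 × 10^-3 × 105.99 = 0.2023 g
% Na2CO3 = 0.2023 / 0.6682 × 100 = 30.27 %

30.27 %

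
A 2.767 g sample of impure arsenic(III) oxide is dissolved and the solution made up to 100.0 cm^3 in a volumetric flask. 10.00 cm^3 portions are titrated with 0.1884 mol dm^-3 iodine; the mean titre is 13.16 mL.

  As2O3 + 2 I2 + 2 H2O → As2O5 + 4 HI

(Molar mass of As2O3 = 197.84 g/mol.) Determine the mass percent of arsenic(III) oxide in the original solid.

88.64 %

n(I2) per titration = 0.01316 × 0.1884 = 2.479 × 10^-3 mol
From the 1:2 ratio, n(As2O3) in each aliquot = 1/2 × 2.479 × 10^-3 = 1.240 × 10^-3 mol
n(As2O3) in the whole flask = 1.240 × 10^-3 × 100.0/10.00 = 0.01240 mol
mass of As2O3 = 0.01240 × 197.84 = 2.453 g
% As2O3 = 2.453 / 2.767 × 100 = 88.64 %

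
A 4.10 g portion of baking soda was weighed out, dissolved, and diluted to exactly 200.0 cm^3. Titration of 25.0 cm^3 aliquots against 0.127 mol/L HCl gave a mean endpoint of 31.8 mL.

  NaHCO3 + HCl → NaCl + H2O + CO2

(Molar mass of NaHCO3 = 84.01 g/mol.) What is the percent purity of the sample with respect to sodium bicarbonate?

66.2 %

n(HCl) per titration = 0.0318 × 0.127 = 4.04 × 10^-3 mol
n(NaHCO3) in each aliquot = 4.04 × 10^-3 mol (1:1 ratio)
n(NaHCO3) in the whole flask = 4.04 × 10^-3 × 200.0/25.0 = 0.0323 mol
mass of NaHCO3 = 0.0323 × 84.01 = 2.71 g
% NaHCO3 = 2.71 / 4.10 × 100 = 66.2 %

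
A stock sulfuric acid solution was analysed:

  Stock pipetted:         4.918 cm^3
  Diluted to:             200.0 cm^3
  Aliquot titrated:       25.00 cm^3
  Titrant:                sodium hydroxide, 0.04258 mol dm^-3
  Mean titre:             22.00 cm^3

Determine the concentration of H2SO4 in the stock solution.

H2SO4 + 2 NaOH → Na2SO4 + 2 H2O
n(NaOH) = 0.02200 × 0.04258 = 9.368 × 10^-4 mol
From the 1:2 ratio, n(H2SO4) in the aliquot = 1/2 × 9.368 × 10^-4 = 4.684 × 10^-4 mol
[H2SO4]_dilute = 4.684 × 10^-4 / 0.02500 = 0.01874 mol/L
Dilution factor = 200.0 / 4.918 = 40.67
[H2SO4]_stock = 0.01874 × 40.67 = 0.7619 mol/L

0.7619 mol/L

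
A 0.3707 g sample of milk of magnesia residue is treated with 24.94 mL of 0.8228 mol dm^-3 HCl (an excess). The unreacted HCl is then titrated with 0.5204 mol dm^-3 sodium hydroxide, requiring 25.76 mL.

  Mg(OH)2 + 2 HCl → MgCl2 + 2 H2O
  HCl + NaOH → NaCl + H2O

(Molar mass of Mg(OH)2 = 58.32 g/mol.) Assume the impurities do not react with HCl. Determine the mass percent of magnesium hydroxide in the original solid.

n(HCl) added = 0.02494 × 0.8228 = 0.02052 mol
n(NaOH) used in back-titration = 0.02576 × 0.5204 = 0.01341 mol
n(HCl) left over = 0.01341 mol (1:1 ratio)
n(HCl) consumed by analyte = 0.02052 − 0.01341 = 7.115 × 10^-3 mol
From the 1:2 ratio, n(Mg(OH)2) = 1/2 × 7.115 × 10^-3 = 3.558 × 10^-3 mol
mass of Mg(OH)2 = 3.558 × 10^-3 × 58.32 = 0.2075 g
% Mg(OH)2 = 0.2075 / 0.3707 × 100 = 55.97 %

55.97 %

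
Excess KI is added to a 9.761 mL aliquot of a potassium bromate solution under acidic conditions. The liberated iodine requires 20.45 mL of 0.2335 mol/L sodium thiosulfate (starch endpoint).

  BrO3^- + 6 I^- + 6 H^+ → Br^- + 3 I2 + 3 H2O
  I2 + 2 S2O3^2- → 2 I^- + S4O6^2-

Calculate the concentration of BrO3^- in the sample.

0.08153 mol/L

n(S2O3^2-) = 0.02045 × 0.2335 = 4.775 × 10^-3 mol
n(I2) = n(S2O3^2-)/2 = 2.388 × 10^-3 mol
From the 1:3 ratio, n(BrO3^-) in the aliquot = 1/3 × 2.388 × 10^-3 = 7.958 × 10^-4 mol
[BrO3^-] = 7.958 × 10^-4 / 0.009761 = 0.08153 mol/L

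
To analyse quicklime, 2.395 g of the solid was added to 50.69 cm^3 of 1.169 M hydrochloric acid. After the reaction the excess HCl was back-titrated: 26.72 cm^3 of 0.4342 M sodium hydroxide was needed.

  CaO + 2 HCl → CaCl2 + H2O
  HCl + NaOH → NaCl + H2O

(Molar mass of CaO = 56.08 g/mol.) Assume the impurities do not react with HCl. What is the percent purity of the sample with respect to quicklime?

55.79 %

n(HCl) added = 0.05069 × 1.169 = 0.05926 mol
n(NaOH) used in back-titration = 0.02672 × 0.4342 = 0.01160 mol
n(HCl) left over = 0.01160 mol (1:1 ratio)
n(HCl) consumed by analyte = 0.05926 − 0.01160 = 0.04765 mol
From the 1:2 ratio, n(CaO) = 1/2 × 0.04765 = 0.02383 mol
mass of CaO = 0.02383 × 56.08 = 1.336 g
% CaO = 1.336 / 2.395 × 100 = 55.79 %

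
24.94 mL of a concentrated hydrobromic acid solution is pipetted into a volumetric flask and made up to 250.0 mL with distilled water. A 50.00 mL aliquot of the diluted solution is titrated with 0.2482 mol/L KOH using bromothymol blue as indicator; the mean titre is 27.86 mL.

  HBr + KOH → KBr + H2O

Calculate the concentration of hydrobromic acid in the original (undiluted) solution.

1.386 mol/L

n(KOH) = 0.02786 × 0.2482 = 6.915 × 10^-3 mol
n(HBr) in the aliquot = 6.915 × 10^-3 mol (1:1 ratio)
[HBr]_dilute = 6.915 × 10^-3 / 0.05000 = 0.1383 mol/L
Dilution factor = 250.0 / 24.94 = 10.02
[HBr]_stock = 0.1383 × 10.02 = 1.386 mol/L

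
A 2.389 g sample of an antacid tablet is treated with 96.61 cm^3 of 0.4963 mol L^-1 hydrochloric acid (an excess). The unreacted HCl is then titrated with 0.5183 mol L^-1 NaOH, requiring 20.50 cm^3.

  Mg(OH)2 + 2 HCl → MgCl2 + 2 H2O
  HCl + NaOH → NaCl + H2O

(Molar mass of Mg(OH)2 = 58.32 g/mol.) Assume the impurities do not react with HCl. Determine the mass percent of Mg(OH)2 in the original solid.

45.56 %

n(HCl) added = 0.09661 × 0.4963 = 0.04795 mol
n(NaOH) used in back-titration = 0.02050 × 0.5183 = 0.01063 mol
n(HCl) left over = 0.01063 mol (1:1 ratio)
n(HCl) consumed by analyte = 0.04795 − 0.01063 = 0.03732 mol
From the 1:2 ratio, n(Mg(OH)2) = 1/2 × 0.03732 = 0.01866 mol
mass of Mg(OH)2 = 0.01866 × 58.32 = 1.088 g
% Mg(OH)2 = 1.088 / 2.389 × 100 = 45.56 %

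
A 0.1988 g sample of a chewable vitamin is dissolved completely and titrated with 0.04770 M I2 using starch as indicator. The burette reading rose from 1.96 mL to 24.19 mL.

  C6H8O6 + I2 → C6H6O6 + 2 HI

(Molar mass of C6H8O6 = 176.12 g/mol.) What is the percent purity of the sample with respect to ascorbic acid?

93.94 %

n(I2) = 0.02223 L × 0.04770 mol/L = 1.060 × 10^-3 mol
n(C6H8O6) = 1.060 × 10^-3 mol (1:1 ratio)
mass of C6H8O6 = 1.060 × 10^-3 × 176.12 g/mol = 0.1868 g
% C6H8O6 = 0.1868 / 0.1988 × 100 = 93.94 %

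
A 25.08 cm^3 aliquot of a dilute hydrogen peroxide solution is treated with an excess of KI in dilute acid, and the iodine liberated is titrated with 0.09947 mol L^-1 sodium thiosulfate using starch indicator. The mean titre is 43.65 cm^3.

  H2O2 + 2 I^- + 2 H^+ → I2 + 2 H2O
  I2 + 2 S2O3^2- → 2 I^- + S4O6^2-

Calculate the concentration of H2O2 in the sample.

n(S2O3^2-) = 0.04365 × 0.09947 = 4.342 × 10^-3 mol
n(I2) = n(S2O3^2-)/2 = 2.171 × 10^-3 mol
n(H2O2) in the aliquot = 2.171 × 10^-3 mol (1:1 ratio)
[H2O2] = 2.171 × 10^-3 / 0.02508 = 0.08656 mol/L

0.08656 mol/L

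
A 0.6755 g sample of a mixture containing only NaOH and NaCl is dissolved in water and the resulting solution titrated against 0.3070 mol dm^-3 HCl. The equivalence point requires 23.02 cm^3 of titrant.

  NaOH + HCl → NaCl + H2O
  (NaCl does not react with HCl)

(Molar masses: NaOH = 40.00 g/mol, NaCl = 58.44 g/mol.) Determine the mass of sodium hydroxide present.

n(HCl) = 0.02302 × 0.3070 = 7.067 × 10^-3 mol
Let x = n(NaOH), y = n(NaCl).
Titrant: 1x = 7.067 × 10^-3;  mass: 40.00x + 58.44y = 0.6755
Solving, x = 7.067 × 10^-3 mol, y = 6.722 × 10^-3 mol
mass of NaOH = 7.067 × 10^-3 × 40.00 = 0.2827 g

0.2827 g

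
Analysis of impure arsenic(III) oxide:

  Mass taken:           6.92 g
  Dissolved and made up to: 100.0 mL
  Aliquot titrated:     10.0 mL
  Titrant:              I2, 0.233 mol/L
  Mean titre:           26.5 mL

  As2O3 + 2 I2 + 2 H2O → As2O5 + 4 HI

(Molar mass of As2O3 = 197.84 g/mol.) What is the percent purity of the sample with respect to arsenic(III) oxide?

88.3 %

n(I2) per titration = 0.0265 × 0.233 = 6.17 × 10^-3 mol
From the 1:2 ratio, n(As2O3) in each aliquot = 1/2 × 6.17 × 10^-3 = 3.09 × 10^-3 mol
n(As2O3) in the whole flask = 3.09 × 10^-3 × 100.0/10.0 = 0.0309 mol
mass of As2O3 = 0.0309 × 197.84 = 6.11 g
% As2O3 = 6.11 / 6.92 × 100 = 88.3 %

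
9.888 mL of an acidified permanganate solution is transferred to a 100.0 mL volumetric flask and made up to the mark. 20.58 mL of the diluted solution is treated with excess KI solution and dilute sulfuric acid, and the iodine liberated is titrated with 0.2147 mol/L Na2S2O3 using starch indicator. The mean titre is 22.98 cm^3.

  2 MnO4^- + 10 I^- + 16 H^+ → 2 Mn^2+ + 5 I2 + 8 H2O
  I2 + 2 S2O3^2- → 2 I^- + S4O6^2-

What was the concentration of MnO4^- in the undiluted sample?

n(S2O3^2-) = 0.02298 × 0.2147 = 4.934 × 10^-3 mol
n(I2) = n(S2O3^2-)/2 = 2.467 × 10^-3 mol
From the 2:5 ratio, n(MnO4^-) in the aliquot = 2/5 × 2.467 × 10^-3 = 9.868 × 10^-4 mol
[MnO4^-]_dilute = 9.868 × 10^-4 / 0.02058 = 0.04795 mol/L
[MnO4^-]_original = 0.04795 × 100.0/9.888 = 0.4849 mol/L

0.4849 mol/L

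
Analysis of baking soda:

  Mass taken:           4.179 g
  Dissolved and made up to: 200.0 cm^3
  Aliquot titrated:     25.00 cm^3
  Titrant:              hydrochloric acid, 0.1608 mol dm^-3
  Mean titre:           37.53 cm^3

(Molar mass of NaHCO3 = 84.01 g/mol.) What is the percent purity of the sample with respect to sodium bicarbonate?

97.05 %

NaHCO3 + HCl → NaCl + H2O + CO2
n(HCl) per titration = 0.03753 × 0.1608 = 6.035 × 10^-3 mol
n(NaHCO3) in each aliquot = 6.035 × 10^-3 mol (1:1 ratio)
n(NaHCO3) in the whole flask = 6.035 × 10^-3 × 200.0/25.00 = 0.04828 mol
mass of NaHCO3 = 0.04828 × 84.01 = 4.056 g
% NaHCO3 = 4.056 / 4.179 × 100 = 97.05 %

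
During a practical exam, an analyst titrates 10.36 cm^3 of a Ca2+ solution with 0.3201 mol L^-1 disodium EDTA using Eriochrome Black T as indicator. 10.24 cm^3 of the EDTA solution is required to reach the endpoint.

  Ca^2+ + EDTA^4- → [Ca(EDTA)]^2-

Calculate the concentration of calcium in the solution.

0.3164 mol/L

n(EDTA) = 0.01024 L × 0.3201 mol/L = 3.278 × 10^-3 mol
n(Ca2+) = 3.278 × 10^-3 mol (1:1 mole ratio)
[Ca2+] = 3.278 × 10^-3 mol / 0.01036 L = 0.3164 mol/L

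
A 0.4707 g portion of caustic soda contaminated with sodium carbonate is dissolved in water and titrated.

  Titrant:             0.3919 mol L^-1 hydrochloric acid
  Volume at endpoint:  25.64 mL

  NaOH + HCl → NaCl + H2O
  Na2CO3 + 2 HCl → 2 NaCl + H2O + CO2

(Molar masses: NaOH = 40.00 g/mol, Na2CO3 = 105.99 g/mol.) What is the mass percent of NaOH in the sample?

40.42 %

n(HCl) = 0.02564 × 0.3919 = 0.01005 mol
Let x = n(NaOH), y = n(Na2CO3).
Titrant: 1x + 2y = 0.01005;  mass: 40.00x + 105.99y = 0.4707
Solving, x = 4.756 × 10^-3 mol, y = 2.646 × 10^-3 mol
mass of NaOH = 4.756 × 10^-3 × 40.00 = 0.1903 g
% NaOH = 0.1903 / 0.4707 × 100 = 40.42 %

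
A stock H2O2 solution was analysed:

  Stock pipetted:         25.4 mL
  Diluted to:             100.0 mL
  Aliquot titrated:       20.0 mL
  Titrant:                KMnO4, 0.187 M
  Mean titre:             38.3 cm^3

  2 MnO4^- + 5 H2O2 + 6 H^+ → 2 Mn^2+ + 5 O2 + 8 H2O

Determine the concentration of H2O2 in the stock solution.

n(KMnO4) = 0.0383 × 0.187 = 7.16 × 10^-3 mol
From the 5:2 ratio, n(H2O2) in the aliquot = 5/2 × 7.16 × 10^-3 = 0.0179 mol
[H2O2]_dilute = 0.0179 / 0.0200 = 0.895 mol/L
Dilution factor = 100.0 / 25.4 = 3.937
[H2O2]_stock = 0.895 × 3.937 = 3.52 mol/L

3.52 M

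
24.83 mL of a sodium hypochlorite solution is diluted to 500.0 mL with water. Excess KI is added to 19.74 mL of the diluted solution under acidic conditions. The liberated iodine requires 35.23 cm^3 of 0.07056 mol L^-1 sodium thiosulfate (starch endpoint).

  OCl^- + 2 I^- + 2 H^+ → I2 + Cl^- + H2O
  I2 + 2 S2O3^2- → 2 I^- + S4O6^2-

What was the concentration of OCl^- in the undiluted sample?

n(S2O3^2-) = 0.03523 × 0.07056 = 2.486 × 10^-3 mol
n(I2) = n(S2O3^2-)/2 = 1.243 × 10^-3 mol
n(OCl^-) in the aliquot = 1.243 × 10^-3 mol (1:1 ratio)
[OCl^-]_dilute = 1.243 × 10^-3 / 0.01974 = 0.06296 mol/L
[OCl^-]_original = 0.06296 × 500.0/24.83 = 1.268 mol/L

1.268 mol/L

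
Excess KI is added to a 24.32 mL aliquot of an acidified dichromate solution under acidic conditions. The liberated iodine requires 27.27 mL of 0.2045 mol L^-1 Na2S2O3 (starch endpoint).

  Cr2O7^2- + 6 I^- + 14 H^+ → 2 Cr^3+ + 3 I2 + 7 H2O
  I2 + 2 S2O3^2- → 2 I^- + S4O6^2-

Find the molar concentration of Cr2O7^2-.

0.03822 mol/L

n(S2O3^2-) = 0.02727 × 0.2045 = 5.577 × 10^-3 mol
n(I2) = n(S2O3^2-)/2 = 2.788 × 10^-3 mol
From the 1:3 ratio, n(Cr2O7^2-) in the aliquot = 1/3 × 2.788 × 10^-3 = 9.295 × 10^-4 mol
[Cr2O7^2-] = 9.295 × 10^-4 / 0.02432 = 0.03822 mol/L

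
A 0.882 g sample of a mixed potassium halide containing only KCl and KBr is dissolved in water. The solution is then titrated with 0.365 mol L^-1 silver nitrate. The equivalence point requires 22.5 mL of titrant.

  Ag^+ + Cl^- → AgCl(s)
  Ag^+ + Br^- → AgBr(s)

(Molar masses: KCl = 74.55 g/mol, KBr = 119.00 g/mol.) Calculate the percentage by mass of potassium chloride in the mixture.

18.1 %

n(AgNO3) = 0.0225 × 0.365 = 8.21 × 10^-3 mol
Let x = n(KCl), y = n(KBr).
Titrant: 1x + 1y = 8.21 × 10^-3;  mass: 74.55x + 119.00y = 0.882
Solving, x = 2.14 × 10^-3 mol, y = 6.07 × 10^-3 mol
mass of KCl = 2.14 × 10^-3 × 74.55 = 0.160 g
% KCl = 0.160 / 0.882 × 100 = 18.1 %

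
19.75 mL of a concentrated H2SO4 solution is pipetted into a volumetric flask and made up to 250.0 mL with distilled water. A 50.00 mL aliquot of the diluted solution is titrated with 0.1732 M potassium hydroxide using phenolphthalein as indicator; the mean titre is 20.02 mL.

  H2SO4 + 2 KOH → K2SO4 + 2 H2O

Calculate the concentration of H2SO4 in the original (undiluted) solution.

n(KOH) = 0.02002 × 0.1732 = 3.467 × 10^-3 mol
From the 1:2 ratio, n(H2SO4) in the aliquot = 1/2 × 3.467 × 10^-3 = 1.734 × 10^-3 mol
[H2SO4]_dilute = 1.734 × 10^-3 / 0.05000 = 0.03467 mol/L
Dilution factor = 250.0 / 19.75 = 12.66
[H2SO4]_stock = 0.03467 × 12.66 = 0.4389 mol/L

0.4389 M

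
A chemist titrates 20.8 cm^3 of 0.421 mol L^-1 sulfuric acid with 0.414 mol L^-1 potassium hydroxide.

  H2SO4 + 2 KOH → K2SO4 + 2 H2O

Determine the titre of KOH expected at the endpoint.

n(H2SO4) = 0.0208 L × 0.421 mol/L = 8.76 × 10^-3 mol
From the 2:1 stoichiometry, n(KOH) = 2/1 × 8.76 × 10^-3 = 0.0175 mol
V(KOH) = 0.0175 mol / 0.414 mol/L = 0.0423 L = 42.3 mL

42.3 mL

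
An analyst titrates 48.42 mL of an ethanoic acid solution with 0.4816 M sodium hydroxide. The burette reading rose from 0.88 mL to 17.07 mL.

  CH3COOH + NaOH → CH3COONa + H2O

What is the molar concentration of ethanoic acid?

0.1610 M

n(NaOH) = 0.01619 L × 0.4816 mol/L = 7.797 × 10^-3 mol
n(CH3COOH) = 7.797 × 10^-3 mol (1:1 mole ratio)
[CH3COOH] = 7.797 × 10^-3 mol / 0.04842 L = 0.1610 mol/L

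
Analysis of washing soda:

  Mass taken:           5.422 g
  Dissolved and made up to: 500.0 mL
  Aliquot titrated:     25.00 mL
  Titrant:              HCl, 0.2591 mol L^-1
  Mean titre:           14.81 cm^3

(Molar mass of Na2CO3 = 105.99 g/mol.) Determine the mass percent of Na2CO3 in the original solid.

75.01 %

Na2CO3 + 2 HCl → 2 NaCl + H2O + CO2
n(HCl) per titration = 0.01481 × 0.2591 = 3.837 × 10^-3 mol
From the 1:2 ratio, n(Na2CO3) in each aliquot = 1/2 × 3.837 × 10^-3 = 1.919 × 10^-3 mol
n(Na2CO3) in the whole flask = 1.919 × 10^-3 × 500.0/25.00 = 0.03837 mol
mass of Na2CO3 = 0.03837 × 105.99 = 4.067 g
% Na2CO3 = 4.067 / 5.422 × 100 = 75.01 %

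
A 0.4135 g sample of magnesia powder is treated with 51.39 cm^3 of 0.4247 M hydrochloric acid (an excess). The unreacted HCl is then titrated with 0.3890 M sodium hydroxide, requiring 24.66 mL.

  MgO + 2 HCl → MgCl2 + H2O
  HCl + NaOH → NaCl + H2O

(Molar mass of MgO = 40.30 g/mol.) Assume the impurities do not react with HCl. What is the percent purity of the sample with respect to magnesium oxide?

n(HCl) added = 0.05139 × 0.4247 = 0.02183 mol
n(NaOH) used in back-titration = 0.02466 × 0.3890 = 9.593 × 10^-3 mol
n(HCl) left over = 9.593 × 10^-3 mol (1:1 ratio)
n(HCl) consumed by analyte = 0.02183 − 9.593 × 10^-3 = 0.01223 mol
From the 1:2 ratio, n(MgO) = 1/2 × 0.01223 = 6.116 × 10^-3 mol
mass of MgO = 6.116 × 10^-3 × 40.30 = 0.2465 g
% MgO = 0.2465 / 0.4135 × 100 = 59.61 %

59.61 %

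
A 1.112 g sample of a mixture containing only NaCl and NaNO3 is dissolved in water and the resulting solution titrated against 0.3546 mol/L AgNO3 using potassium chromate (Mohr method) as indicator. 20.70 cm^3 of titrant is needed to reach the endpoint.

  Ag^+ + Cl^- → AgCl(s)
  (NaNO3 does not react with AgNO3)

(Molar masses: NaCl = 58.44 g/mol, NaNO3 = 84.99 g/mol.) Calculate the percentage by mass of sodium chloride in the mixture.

n(AgNO3) = 0.02070 × 0.3546 = 7.340 × 10^-3 mol
Let x = n(NaCl), y = n(NaNO3).
Titrant: 1x = 7.340 × 10^-3;  mass: 58.44x + 84.99y = 1.112
Solving, x = 7.340 × 10^-3 mol, y = 8.037 × 10^-3 mol
mass of NaCl = 7.340 × 10^-3 × 58.44 = 0.4290 g
% NaCl = 0.4290 / 1.112 × 100 = 38.58 %

38.58 %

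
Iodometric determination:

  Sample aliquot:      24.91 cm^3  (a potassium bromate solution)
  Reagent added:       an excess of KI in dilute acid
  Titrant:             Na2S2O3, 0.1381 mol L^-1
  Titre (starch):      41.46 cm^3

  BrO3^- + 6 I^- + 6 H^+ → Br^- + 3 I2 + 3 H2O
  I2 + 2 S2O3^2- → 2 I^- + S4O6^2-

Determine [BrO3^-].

0.03831 mol/L

n(S2O3^2-) = 0.04146 × 0.1381 = 5.726 × 10^-3 mol
n(I2) = n(S2O3^2-)/2 = 2.863 × 10^-3 mol
From the 1:3 ratio, n(BrO3^-) in the aliquot = 1/3 × 2.863 × 10^-3 = 9.543 × 10^-4 mol
[BrO3^-] = 9.543 × 10^-4 / 0.02491 = 0.03831 mol/L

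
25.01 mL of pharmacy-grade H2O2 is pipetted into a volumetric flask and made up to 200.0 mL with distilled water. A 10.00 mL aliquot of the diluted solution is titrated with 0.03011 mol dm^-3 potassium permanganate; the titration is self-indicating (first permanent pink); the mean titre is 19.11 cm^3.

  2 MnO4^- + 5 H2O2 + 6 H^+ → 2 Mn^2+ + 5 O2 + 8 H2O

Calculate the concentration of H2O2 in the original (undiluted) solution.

n(KMnO4) = 0.01911 × 0.03011 = 5.754 × 10^-4 mol
From the 5:2 ratio, n(H2O2) in the aliquot = 5/2 × 5.754 × 10^-4 = 1.439 × 10^-3 mol
[H2O2]_dilute = 1.439 × 10^-3 / 0.01000 = 0.1439 mol/L
Dilution factor = 200.0 / 25.01 = 7.997
[H2O2]_stock = 0.1439 × 7.997 = 1.150 mol/L

1.150 mol/L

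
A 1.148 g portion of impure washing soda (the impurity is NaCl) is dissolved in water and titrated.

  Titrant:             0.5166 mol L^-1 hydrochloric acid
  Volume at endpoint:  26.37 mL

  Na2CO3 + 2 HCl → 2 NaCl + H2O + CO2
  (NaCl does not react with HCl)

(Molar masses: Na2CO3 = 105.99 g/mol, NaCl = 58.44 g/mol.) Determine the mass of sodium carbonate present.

n(HCl) = 0.02637 × 0.5166 = 0.01362 mol
Let x = n(Na2CO3), y = n(NaCl).
Titrant: 2x = 0.01362;  mass: 105.99x + 58.44y = 1.148
Solving, x = 6.811 × 10^-3 mol, y = 7.291 × 10^-3 mol
mass of Na2CO3 = 6.811 × 10^-3 × 105.99 = 0.7219 g

0.7219 g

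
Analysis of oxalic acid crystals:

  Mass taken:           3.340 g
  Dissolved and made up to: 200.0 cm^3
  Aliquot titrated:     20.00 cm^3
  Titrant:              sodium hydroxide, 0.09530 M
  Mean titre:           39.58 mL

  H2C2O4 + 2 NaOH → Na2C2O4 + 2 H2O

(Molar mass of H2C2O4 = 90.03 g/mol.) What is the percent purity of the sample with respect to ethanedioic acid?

50.84 %

n(NaOH) per titration = 0.03958 × 0.09530 = 3.772 × 10^-3 mol
From the 1:2 ratio, n(H2C2O4) in each aliquot = 1/2 × 3.772 × 10^-3 = 1.886 × 10^-3 mol
n(H2C2O4) in the whole flask = 1.886 × 10^-3 × 200.0/20.00 = 0.01886 mol
mass of H2C2O4 = 0.01886 × 90.03 = 1.698 g
% H2C2O4 = 1.698 / 3.340 × 100 = 50.84 %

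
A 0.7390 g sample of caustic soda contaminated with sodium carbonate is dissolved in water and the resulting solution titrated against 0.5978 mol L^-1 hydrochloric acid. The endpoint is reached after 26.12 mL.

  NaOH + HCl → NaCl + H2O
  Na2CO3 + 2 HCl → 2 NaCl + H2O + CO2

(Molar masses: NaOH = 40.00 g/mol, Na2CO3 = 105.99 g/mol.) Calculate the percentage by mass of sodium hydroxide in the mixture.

n(HCl) = 0.02612 × 0.5978 = 0.01561 mol
Let x = n(NaOH), y = n(Na2CO3).
Titrant: 1x + 2y = 0.01561;  mass: 40.00x + 105.99y = 0.7390
Solving, x = 6.810 × 10^-3 mol, y = 4.402 × 10^-3 mol
mass of NaOH = 6.810 × 10^-3 × 40.00 = 0.2724 g
% NaOH = 0.2724 / 0.7390 × 100 = 36.86 %

36.86 %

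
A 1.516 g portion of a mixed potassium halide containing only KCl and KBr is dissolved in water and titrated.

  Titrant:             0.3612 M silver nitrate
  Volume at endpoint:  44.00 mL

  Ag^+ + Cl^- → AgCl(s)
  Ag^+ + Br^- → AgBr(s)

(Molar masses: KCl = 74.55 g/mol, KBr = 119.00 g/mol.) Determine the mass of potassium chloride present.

n(AgNO3) = 0.04400 × 0.3612 = 0.01589 mol
Let x = n(KCl), y = n(KBr).
Titrant: 1x + 1y = 0.01589;  mass: 74.55x + 119.00y = 1.516
Solving, x = 8.442 × 10^-3 mol, y = 7.451 × 10^-3 mol
mass of KCl = 8.442 × 10^-3 × 74.55 = 0.6293 g

0.6293 g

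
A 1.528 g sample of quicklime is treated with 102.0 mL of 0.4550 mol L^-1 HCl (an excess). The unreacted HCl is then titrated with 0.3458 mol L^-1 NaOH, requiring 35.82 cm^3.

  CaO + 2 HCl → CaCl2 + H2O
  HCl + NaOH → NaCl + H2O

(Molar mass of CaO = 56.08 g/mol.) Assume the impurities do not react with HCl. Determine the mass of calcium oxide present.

n(HCl) added = 0.1020 × 0.4550 = 0.04641 mol
n(NaOH) used in back-titration = 0.03582 × 0.3458 = 0.01239 mol
n(HCl) left over = 0.01239 mol (1:1 ratio)
n(HCl) consumed by analyte = 0.04641 − 0.01239 = 0.03402 mol
From the 1:2 ratio, n(CaO) = 1/2 × 0.03402 = 0.01701 mol
mass of CaO = 0.01701 × 56.08 = 0.9540 g

0.9540 g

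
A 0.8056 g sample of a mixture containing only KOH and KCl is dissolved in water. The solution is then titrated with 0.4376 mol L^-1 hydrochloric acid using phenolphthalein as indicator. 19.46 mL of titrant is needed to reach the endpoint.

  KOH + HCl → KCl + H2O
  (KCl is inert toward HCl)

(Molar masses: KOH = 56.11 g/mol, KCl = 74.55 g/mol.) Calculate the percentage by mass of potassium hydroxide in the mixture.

59.31 %

n(HCl) = 0.01946 × 0.4376 = 8.516 × 10^-3 mol
Let x = n(KOH), y = n(KCl).
Titrant: 1x = 8.516 × 10^-3;  mass: 56.11x + 74.55y = 0.8056
Solving, x = 8.516 × 10^-3 mol, y = 4.397 × 10^-3 mol
mass of KOH = 8.516 × 10^-3 × 56.11 = 0.4778 g
% KOH = 0.4778 / 0.8056 × 100 = 59.31 %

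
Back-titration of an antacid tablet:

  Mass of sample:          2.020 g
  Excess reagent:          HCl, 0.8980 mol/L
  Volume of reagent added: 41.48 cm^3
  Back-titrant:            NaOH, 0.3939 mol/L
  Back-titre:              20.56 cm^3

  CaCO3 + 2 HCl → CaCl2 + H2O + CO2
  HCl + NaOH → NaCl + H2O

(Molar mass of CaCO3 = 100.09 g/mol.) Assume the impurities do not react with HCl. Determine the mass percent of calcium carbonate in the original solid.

n(HCl) added = 0.04148 × 0.8980 = 0.03725 mol
n(NaOH) used in back-titration = 0.02056 × 0.3939 = 8.099 × 10^-3 mol
n(HCl) left over = 8.099 × 10^-3 mol (1:1 ratio)
n(HCl) consumed by analyte = 0.03725 − 8.099 × 10^-3 = 0.02915 mol
From the 1:2 ratio, n(CaCO3) = 1/2 × 0.02915 = 0.01458 mol
mass of CaCO3 = 0.01458 × 100.09 = 1.459 g
% CaCO3 = 1.459 / 2.020 × 100 = 72.22 %

72.22 %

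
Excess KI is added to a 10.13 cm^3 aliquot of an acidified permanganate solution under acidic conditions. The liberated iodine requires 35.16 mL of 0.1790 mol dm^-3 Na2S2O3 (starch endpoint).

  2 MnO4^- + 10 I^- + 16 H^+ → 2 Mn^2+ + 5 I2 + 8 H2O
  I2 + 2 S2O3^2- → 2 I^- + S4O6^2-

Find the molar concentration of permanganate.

n(S2O3^2-) = 0.03516 × 0.1790 = 6.294 × 10^-3 mol
n(I2) = n(S2O3^2-)/2 = 3.147 × 10^-3 mol
From the 2:5 ratio, n(MnO4^-) in the aliquot = 2/5 × 3.147 × 10^-3 = 1.259 × 10^-3 mol
[MnO4^-] = 1.259 × 10^-3 / 0.01013 = 0.1243 mol/L

0.1243 mol/L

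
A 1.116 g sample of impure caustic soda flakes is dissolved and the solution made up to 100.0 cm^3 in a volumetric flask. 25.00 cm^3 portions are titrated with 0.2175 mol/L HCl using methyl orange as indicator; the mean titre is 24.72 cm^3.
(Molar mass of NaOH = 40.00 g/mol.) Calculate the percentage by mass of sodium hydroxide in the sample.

NaOH + HCl → NaCl + H2O
n(HCl) per titration = 0.02472 × 0.2175 = 5.377 × 10^-3 mol
n(NaOH) in each aliquot = 5.377 × 10^-3 mol (1:1 ratio)
n(NaOH) in the whole flask = 5.377 × 10^-3 × 100.0/25.00 = 0.02151 mol
mass of NaOH = 0.02151 × 40.00 = 0.8603 g
% NaOH = 0.8603 / 1.116 × 100 = 77.08 %

77.08 %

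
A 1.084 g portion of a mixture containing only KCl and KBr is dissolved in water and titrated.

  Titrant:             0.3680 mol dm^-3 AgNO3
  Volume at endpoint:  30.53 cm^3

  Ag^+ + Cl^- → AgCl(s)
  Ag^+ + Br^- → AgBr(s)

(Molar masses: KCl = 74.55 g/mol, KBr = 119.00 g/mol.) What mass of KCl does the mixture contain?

0.4243 g

n(AgNO3) = 0.03053 × 0.3680 = 0.01124 mol
Let x = n(KCl), y = n(KBr).
Titrant: 1x + 1y = 0.01124;  mass: 74.55x + 119.00y = 1.084
Solving, x = 5.691 × 10^-3 mol, y = 5.544 × 10^-3 mol
mass of KCl = 5.691 × 10^-3 × 74.55 = 0.4243 g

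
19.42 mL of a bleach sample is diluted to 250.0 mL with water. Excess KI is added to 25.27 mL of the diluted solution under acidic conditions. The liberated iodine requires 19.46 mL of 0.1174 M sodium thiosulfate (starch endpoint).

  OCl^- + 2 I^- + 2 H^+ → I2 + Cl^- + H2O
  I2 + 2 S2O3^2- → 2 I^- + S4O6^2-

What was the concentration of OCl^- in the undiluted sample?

0.5819 M

n(S2O3^2-) = 0.01946 × 0.1174 = 2.285 × 10^-3 mol
n(I2) = n(S2O3^2-)/2 = 1.142 × 10^-3 mol
n(OCl^-) in the aliquot = 1.142 × 10^-3 mol (1:1 ratio)
[OCl^-]_dilute = 1.142 × 10^-3 / 0.02527 = 0.04520 mol/L
[OCl^-]_original = 0.04520 × 250.0/19.42 = 0.5819 mol/L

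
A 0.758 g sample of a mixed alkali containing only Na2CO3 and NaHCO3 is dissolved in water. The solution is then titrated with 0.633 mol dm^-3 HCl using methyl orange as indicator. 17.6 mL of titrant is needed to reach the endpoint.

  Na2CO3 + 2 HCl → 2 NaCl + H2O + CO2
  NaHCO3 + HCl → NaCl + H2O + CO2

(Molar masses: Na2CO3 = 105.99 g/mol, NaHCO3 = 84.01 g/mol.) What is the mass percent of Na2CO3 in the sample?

40.1 %

n(HCl) = 0.0176 × 0.633 = 0.0111 mol
Let x = n(Na2CO3), y = n(NaHCO3).
Titrant: 2x + 1y = 0.0111;  mass: 105.99x + 84.01y = 0.758
Solving, x = 2.87 × 10^-3 mol, y = 5.40 × 10^-3 mol
mass of Na2CO3 = 2.87 × 10^-3 × 105.99 = 0.304 g
% Na2CO3 = 0.304 / 0.758 × 100 = 40.1 %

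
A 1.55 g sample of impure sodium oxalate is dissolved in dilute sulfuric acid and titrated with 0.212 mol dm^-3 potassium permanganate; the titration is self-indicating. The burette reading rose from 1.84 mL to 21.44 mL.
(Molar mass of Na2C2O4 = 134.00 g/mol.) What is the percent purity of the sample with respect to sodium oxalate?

2 MnO4^- + 5 C2O4^2- + 16 H^+ → 2 Mn^2+ + 10 CO2 + 8 H2O
n(KMnO4) = 0.0196 L × 0.212 mol/L = 4.16 × 10^-3 mol
From the 5:2 ratio, n(Na2C2O4) = 5/2 × 4.16 × 10^-3 = 0.0104 mol
mass of Na2C2O4 = 0.0104 × 134.00 g/mol = 1.39 g
% Na2C2O4 = 1.39 / 1.55 × 100 = 89.8 %

89.8 %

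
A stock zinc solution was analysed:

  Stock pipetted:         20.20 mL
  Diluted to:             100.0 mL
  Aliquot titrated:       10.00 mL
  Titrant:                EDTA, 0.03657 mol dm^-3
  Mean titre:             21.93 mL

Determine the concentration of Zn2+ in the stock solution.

0.3970 mol/L

Zn^2+ + EDTA^4- → [Zn(EDTA)]^2-
n(EDTA) = 0.02193 × 0.03657 = 8.020 × 10^-4 mol
n(Zn2+) in the aliquot = 8.020 × 10^-4 mol (1:1 ratio)
[Zn2+]_dilute = 8.020 × 10^-4 / 0.01000 = 0.08020 mol/L
Dilution factor = 100.0 / 20.20 = 4.950
[Zn2+]_stock = 0.08020 × 4.950 = 0.3970 mol/L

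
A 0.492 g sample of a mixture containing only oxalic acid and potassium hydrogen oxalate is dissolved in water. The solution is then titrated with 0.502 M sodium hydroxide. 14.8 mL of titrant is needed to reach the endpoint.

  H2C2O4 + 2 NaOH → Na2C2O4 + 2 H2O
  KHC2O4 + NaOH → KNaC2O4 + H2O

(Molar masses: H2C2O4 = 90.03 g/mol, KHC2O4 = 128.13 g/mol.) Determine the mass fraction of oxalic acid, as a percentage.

50.6 %

n(NaOH) = 0.0148 × 0.502 = 7.43 × 10^-3 mol
Let x = n(H2C2O4), y = n(KHC2O4).
Titrant: 2x + 1y = 7.43 × 10^-3;  mass: 90.03x + 128.13y = 0.492
Solving, x = 2.77 × 10^-3 mol, y = 1.90 × 10^-3 mol
mass of H2C2O4 = 2.77 × 10^-3 × 90.03 = 0.249 g
% H2C2O4 = 0.249 / 0.492 × 100 = 50.6 %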